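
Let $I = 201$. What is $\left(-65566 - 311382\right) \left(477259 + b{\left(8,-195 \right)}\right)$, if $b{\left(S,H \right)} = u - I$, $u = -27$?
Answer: $-179815881388$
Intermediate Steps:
$b{\left(S,H \right)} = -228$ ($b{\left(S,H \right)} = -27 - 201 = -228$)
$\left(-65566 - 311382\right) \left(477259 + b{\left(8,-195 \right)}\right) = \left(-65566 - 311382\right) \left(477259 - 228\right) = \left(-376948\right) 477031 = -179815881388$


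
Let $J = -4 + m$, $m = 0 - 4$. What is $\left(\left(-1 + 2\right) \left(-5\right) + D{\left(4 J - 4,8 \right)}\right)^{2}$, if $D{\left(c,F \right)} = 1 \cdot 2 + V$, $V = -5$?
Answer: $64$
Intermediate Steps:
$m = -4$
$J = -8$ ($J = -4 - 4 = -8$)
$D{\left(c,F \right)} = -3$ ($D{\left(c,F \right)} = 1 \cdot 2 - 5 = 2 - 5 = -3$)
$\left(\left(-1 + 2\right) \left(-5\right) + D{\left(4 J - 4,8 \right)}\right)^{2} = \left(\left(-1 + 2\right) \left(-5\right) - 3\right)^{2} = \left(1 \left(-5\right) - 3\right)^{2} = \left(-5 - 3\right)^{2} = \left(-8\right)^{2} = 64$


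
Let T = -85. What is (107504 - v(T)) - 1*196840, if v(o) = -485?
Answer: -88851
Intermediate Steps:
(107504 - v(T)) - 1*196840 = (107504 - 1*(-485)) - 1*196840 = (107504 + 485) - 196840 = 107989 - 196840 = -88851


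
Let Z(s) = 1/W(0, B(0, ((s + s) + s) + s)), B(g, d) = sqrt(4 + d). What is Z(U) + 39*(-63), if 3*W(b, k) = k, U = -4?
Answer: -2457 - I*sqrt(3)/2 ≈ -2457.0 - 0.86602*I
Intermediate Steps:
W(b, k) = k/3
Z(s) = 3/sqrt(4 + 4*s) (Z(s) = 1/(sqrt(4 + (((s + s) + s) + s))/3) = 1/(sqrt(4 + ((2*s + s) + s))/3) = 1/(sqrt(4 + (3*s + s))/3) = 1/(sqrt(4 + 4*s)/3) = 3/sqrt(4 + 4*s))
Z(U) + 39*(-63) = 3/(2*sqrt(1 - 4)) + 39*(-63) = 3/(2*sqrt(-3)) - 2457 = 3*(-I*sqrt(3)/3)/2 - 2457 = -I*sqrt(3)/2 - 2457 = -2457 - I*sqrt(3)/2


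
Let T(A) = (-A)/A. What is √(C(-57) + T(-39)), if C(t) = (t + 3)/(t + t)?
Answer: I*√190/19 ≈ 0.72548*I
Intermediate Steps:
T(A) = -1
C(t) = (3 + t)/(2*t) (C(t) = (3 + t)/((2*t)) = (3 + t)*(1/(2*t)) = (3 + t)/(2*t))
√(C(-57) + T(-39)) = √((½)*(3 - 57)/(-57) - 1) = √((½)*(-1/57)*(-54) - 1) = √(9/19 - 1) = √(-10/19) = I*√190/19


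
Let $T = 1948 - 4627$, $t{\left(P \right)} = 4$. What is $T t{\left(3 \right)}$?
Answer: $-10716$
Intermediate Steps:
$T = -2679$
$T t{\left(3 \right)} = \left(-2679\right) 4 = -10716$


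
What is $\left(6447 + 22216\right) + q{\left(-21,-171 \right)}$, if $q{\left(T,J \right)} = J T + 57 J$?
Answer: $22507$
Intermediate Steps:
$q{\left(T,J \right)} = 57 J + J T$
$\left(6447 + 22216\right) + q{\left(-21,-171 \right)} = \left(6447 + 22216\right) - 171 \left(57 - 21\right) = 28663 - 6156 = 22507$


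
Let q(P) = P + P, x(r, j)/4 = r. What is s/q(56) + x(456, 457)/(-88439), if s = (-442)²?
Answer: 4319398127/2476292 ≈ 1744.3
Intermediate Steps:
x(r, j) = 4*r
q(P) = 2*P
s = 195364
s/q(56) + x(456, 457)/(-88439) = 195364/((2*56)) + (4*456)/(-88439) = 195364/112 + 1824*(-1/88439) = 195364*(1/112) - 1824/88439 = 48841/28 - 1824/88439 = 4319398127/2476292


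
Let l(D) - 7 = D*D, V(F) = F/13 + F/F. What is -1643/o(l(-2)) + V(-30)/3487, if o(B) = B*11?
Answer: -6770990/498641 ≈ -13.579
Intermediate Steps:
V(F) = 1 + F/13 (V(F) = F*(1/13) + 1 = F/13 + 1 = 1 + F/13)
l(D) = 7 + D² (l(D) = 7 + D*D = 7 + D²)
o(B) = 11*B
-1643/o(l(-2)) + V(-30)/3487 = -1643*1/(11*(7 + (-2)²)) + (1 + (1/13)*(-30))/3487 = -1643*1/(11*(7 + 4)) + (1 - 30/13)*(1/3487) = -1643/(11*11) - 17/13*1/3487 = -1643/121 - 17/45331 = -6770990/498641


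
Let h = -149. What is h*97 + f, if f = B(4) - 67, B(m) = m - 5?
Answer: -14521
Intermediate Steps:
B(m) = -5 + m
f = -68 (f = (-5 + 4) - 67 = -1 - 67 = -68)
h*97 + f = -149*97 - 68 = -14453 - 68 = -14521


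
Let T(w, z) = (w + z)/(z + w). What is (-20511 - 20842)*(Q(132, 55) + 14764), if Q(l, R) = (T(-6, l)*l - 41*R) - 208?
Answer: -514141849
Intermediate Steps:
T(w, z) = 1 (T(w, z) = (w + z)/(w + z) = 1)
Q(l, R) = -208 + l - 41*R (Q(l, R) = (1*l - 41*R) - 208 = (l - 41*R) - 208 = -208 + l - 41*R)
(-20511 - 20842)*(Q(132, 55) + 14764) = (-20511 - 20842)*((-208 + 132 - 41*55) + 14764) = -41353*((-208 + 132 - 2255) + 14764) = -41353*(-2331 + 14764) = -41353*12433 = -514141849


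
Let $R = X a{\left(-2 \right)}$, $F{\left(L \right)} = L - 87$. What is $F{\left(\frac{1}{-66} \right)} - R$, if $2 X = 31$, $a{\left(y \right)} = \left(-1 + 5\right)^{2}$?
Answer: $- \frac{22111}{66} \approx -335.02$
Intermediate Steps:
$a{\left(y \right)} = 16$ ($a{\left(y \right)} = 4^{2} = 16$)
$X = \frac{31}{2}$ ($X = \frac{1}{2} \cdot 31 = \frac{31}{2} \approx 15.5$)
$F{\left(L \right)} = -87 + L$ ($F{\left(L \right)} = L - 87 = -87 + L$)
$R = 248$ ($R = \frac{31}{2} \cdot 16 = 248$)
$F{\left(\frac{1}{-66} \right)} - R = \left(-87 + \frac{1}{-66}\right) - 248 = \left(-87 - \frac{1}{66}\right) - 248 = - \frac{5743}{66} - 248 = - \frac{22111}{66}$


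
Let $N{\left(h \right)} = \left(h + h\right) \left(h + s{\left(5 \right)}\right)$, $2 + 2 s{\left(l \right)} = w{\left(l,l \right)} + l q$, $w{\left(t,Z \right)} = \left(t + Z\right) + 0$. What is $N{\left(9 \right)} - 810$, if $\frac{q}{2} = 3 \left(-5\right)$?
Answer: $-1926$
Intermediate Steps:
$w{\left(t,Z \right)} = Z + t$ ($w{\left(t,Z \right)} = \left(Z + t\right) + 0 = Z + t$)
$q = -30$ ($q = 2 \cdot 3 \left(-5\right) = 2 \left(-15\right) = -30$)
$s{\left(l \right)} = -1 - 14 l$ ($s{\left(l \right)} = -1 + \frac{\left(l + l\right) + l \left(-30\right)}{2} = -1 + \frac{2 l - 30 l}{2} = -1 + \frac{\left(-28\right) l}{2} = -1 - 14 l$)
$N{\left(h \right)} = 2 h \left(-71 + h\right)$ ($N{\left(h \right)} = \left(h + h\right) \left(h - 71\right) = 2 h \left(h - 71\right) = 2 h \left(-71 + h\right)$)
$N{\left(9 \right)} - 810 = 2 \cdot 9 \left(-71 + 9\right) - 810 = 2 \cdot 9 \left(-62\right) - 810 = -1116 - 810 = -1926$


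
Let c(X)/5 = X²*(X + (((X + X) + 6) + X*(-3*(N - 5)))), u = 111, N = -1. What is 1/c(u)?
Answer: 1/143970885 ≈ 6.9458e-9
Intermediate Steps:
c(X) = 5*X²*(6 + 21*X) (c(X) = 5*(X²*(X + (((X + X) + 6) + X*(-3*(-1 - 5))))) = 5*(X²*(X + ((2*X + 6) + X*(-3*(-6))))) = 5*(X²*(X + ((6 + 2*X) + X*18))) = 5*(X²*(X + ((6 + 2*X) + 18*X))) = 5*(X²*(X + (6 + 20*X))) = 5*(X²*(6 + 21*X)) = 5*X²*(6 + 21*X))
1/c(u) = 1/(111²*(30 + 105*111)) = 1/(12321*(30 + 11655)) = 1/(12321*11685) = 1/143970885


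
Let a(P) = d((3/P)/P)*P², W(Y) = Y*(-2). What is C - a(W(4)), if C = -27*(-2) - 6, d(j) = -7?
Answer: 496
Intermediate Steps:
W(Y) = -2*Y
a(P) = -7*P²
C = 48 (C = 54 - 6 = 48)
C - a(W(4)) = 48 - (-7)*(-2*4)² = 48 - (-7)*(-8)² = 48 - (-7)*64 = 48 - 1*(-448) = 48 + 448 = 496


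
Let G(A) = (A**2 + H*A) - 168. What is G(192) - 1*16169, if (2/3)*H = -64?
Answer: 2095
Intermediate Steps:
H = -96 (H = (3/2)*(-64) = -96)
G(A) = -168 + A**2 - 96*A (G(A) = (A**2 - 96*A) - 168 = -168 + A**2 - 96*A)
G(192) - 1*16169 = (-168 + 192**2 - 96*192) - 1*16169 = (-168 + 36864 - 18432) - 16169 = 18264 - 16169 = 2095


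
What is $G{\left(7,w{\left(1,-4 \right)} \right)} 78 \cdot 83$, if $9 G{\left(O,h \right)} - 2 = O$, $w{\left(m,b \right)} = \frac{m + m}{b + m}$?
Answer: $6474$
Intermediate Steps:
$w{\left(m,b \right)} = \frac{2 m}{b + m}$
$G{\left(O,h \right)} = \frac{2}{9} + \frac{O}{9}$
$G{\left(7,w{\left(1,-4 \right)} \right)} 78 \cdot 83 = \left(\frac{2}{9} + \frac{1}{9} \cdot 7\right) 78 \cdot 83 = \left(\frac{2}{9} + \frac{7}{9}\right) 78 \cdot 83 = 1 \cdot 78 \cdot 83 = 78 \cdot 83 = 6474$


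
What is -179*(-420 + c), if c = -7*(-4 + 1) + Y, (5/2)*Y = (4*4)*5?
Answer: 65693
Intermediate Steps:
Y = 32 (Y = 2*((4*4)*5)/5 = 2*(16*5)/5 = (2/5)*80 = 32)
c = 53 (c = -7*(-4 + 1) + 32 = -(-21) + 32 = -7*(-3) + 32 = 21 + 32 = 53)
-179*(-420 + c) = -179*(-420 + 53) = -179*(-367) = 65693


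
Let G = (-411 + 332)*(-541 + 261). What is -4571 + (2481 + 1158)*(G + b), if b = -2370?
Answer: 71865679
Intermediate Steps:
G = 22120 (G = -79*(-280) = 22120)
-4571 + (2481 + 1158)*(G + b) = -4571 + (2481 + 1158)*(22120 - 2370) = -4571 + 3639*19750 = -4571 + 71870250 = 71865679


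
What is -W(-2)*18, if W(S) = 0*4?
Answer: 0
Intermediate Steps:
W(S) = 0
-W(-2)*18 = -1*0*18 = 0*18 = 0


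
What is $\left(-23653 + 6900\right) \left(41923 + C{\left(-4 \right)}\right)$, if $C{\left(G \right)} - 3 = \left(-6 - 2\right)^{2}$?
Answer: $-703458470$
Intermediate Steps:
$C{\left(G \right)} = 67$ ($C{\left(G \right)} = 3 + \left(-6 - 2\right)^{2} = 3 + \left(-8\right)^{2} = 3 + 64 = 67$)
$\left(-23653 + 6900\right) \left(41923 + C{\left(-4 \right)}\right) = \left(-23653 + 6900\right) \left(41923 + 67\right) = \left(-16753\right) 41990 = -703458470$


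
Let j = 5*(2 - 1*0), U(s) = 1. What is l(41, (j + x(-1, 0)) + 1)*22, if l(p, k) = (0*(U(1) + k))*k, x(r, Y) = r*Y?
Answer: 0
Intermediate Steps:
j = 10 (j = 5*(2 + 0) = 5*2 = 10)
x(r, Y) = Y*r
l(p, k) = 0 (l(p, k) = (0*(1 + k))*k = 0*k = 0)
l(41, (j + x(-1, 0)) + 1)*22 = 0*22 = 0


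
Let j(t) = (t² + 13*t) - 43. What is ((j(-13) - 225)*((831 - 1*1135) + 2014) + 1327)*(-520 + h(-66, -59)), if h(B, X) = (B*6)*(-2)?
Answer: -124291216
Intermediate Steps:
h(B, X) = -12*B (h(B, X) = (6*B)*(-2) = -12*B)
j(t) = -43 + t² + 13*t
((j(-13) - 225)*((831 - 1*1135) + 2014) + 1327)*(-520 + h(-66, -59)) = (((-43 + (-13)² + 13*(-13)) - 225)*((831 - 1*1135) + 2014) + 1327)*(-520 - 12*(-66)) = (((-43 + 169 - 169) - 225)*((831 - 1135) + 2014) + 1327)*(-520 + 792) = ((-43 - 225)*(-304 + 2014) + 1327)*272 = (-268*1710 + 1327)*272 = (-458280 + 1327)*272 = -456953*272 = -124291216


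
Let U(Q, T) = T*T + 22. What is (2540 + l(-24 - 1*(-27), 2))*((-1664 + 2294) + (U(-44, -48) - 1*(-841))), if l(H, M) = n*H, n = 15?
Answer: 9815245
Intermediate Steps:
U(Q, T) = 22 + T² (U(Q, T) = T² + 22 = 22 + T²)
l(H, M) = 15*H
(2540 + l(-24 - 1*(-27), 2))*((-1664 + 2294) + (U(-44, -48) - 1*(-841))) = (2540 + 15*(-24 - 1*(-27)))*((-1664 + 2294) + ((22 + (-48)²) - 1*(-841))) = (2540 + 15*(-24 + 27))*(630 + ((22 + 2304) + 841)) = (2540 + 15*3)*(630 + (2326 + 841)) = (2540 + 45)*(630 + 3167) = 2585*3797 = 9815245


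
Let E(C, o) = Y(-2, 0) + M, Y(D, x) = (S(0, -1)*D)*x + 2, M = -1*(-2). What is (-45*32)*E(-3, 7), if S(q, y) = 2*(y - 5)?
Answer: -5760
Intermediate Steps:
M = 2
S(q, y) = -10 + 2*y (S(q, y) = 2*(-5 + y) = -10 + 2*y)
Y(D, x) = 2 - 12*D*x (Y(D, x) = ((-10 + 2*(-1))*D)*x + 2 = ((-10 - 2)*D)*x + 2 = (-12*D)*x + 2 = -12*D*x + 2 = 2 - 12*D*x)
E(C, o) = 4 (E(C, o) = (2 - 12*(-2)*0) + 2 = (2 + 0) + 2 = 2 + 2 = 4)
(-45*32)*E(-3, 7) = -45*32*4 = -1440*4 = -5760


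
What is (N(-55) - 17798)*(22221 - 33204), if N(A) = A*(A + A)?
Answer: 129028284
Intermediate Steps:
N(A) = 2*A² (N(A) = A*(2*A) = 2*A²)
(N(-55) - 17798)*(22221 - 33204) = (2*(-55)² - 17798)*(22221 - 33204) = (2*3025 - 17798)*(-10983) = (6050 - 17798)*(-10983) = -11748*(-10983) = 129028284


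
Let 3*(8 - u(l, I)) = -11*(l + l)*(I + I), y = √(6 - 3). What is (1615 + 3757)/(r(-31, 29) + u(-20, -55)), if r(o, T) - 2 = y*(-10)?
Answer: 19512447/58636555 + 12087*√3/58636555 ≈ 0.33313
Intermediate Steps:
y = √3 ≈ 1.7320
r(o, T) = 2 - 10*√3 (r(o, T) = 2 + √3*(-10) = 2 - 10*√3)
u(l, I) = 8 + 44*I*l/3 (u(l, I) = 8 - (-11)*(l + l)*(I + I)/3 = 8 - (-11)*(2*l)*(2*I)/3 = 8 - (-11)*4*I*l/3 = 8 - (-44)*I*l/3 = 8 + 44*I*l/3)
(1615 + 3757)/(r(-31, 29) + u(-20, -55)) = (1615 + 3757)/((2 - 10*√3) + (8 + (44/3)*(-55)*(-20))) = 5372/((2 - 10*√3) + (8 + 48400/3)) = 5372/((2 - 10*√3) + 48424/3) = 5372/(48430/3 - 10*√3)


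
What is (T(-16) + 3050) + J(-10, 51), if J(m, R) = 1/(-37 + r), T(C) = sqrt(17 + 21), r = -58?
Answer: 289749/95 + sqrt(38) ≈ 3056.2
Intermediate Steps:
T(C) = sqrt(38)
J(m, R) = -1/95 (J(m, R) = 1/(-37 - 58) = 1/(-95) = -1/95)
(T(-16) + 3050) + J(-10, 51) = (sqrt(38) + 3050) - 1/95 = (3050 + sqrt(38)) - 1/95 = 289749/95 + sqrt(38)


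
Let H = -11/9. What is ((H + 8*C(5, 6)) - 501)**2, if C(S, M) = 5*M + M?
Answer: 3717184/81 ≈ 45891.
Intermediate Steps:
C(S, M) = 6*M
H = -11/9 (H = -11*1/9 = -11/9 ≈ -1.2222)
((H + 8*C(5, 6)) - 501)**2 = ((-11/9 + 8*(6*6)) - 501)**2 = ((-11/9 + 8*36) - 501)**2 = ((-11/9 + 288) - 501)**2 = (2581/9 - 501)**2 = (-1928/9)**2 = 3717184/81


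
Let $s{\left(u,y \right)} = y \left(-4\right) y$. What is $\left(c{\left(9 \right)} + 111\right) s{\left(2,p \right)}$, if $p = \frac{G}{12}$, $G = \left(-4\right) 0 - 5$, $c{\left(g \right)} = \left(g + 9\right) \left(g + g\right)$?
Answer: $- \frac{3625}{12} \approx -302.08$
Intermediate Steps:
$c{\left(g \right)} = 2 g \left(9 + g\right)$ ($c{\left(g \right)} = \left(9 + g\right) 2 g = 2 g \left(9 + g\right)$)
$G = -5$ ($G = 0 - 5 = -5$)
$p = - \frac{5}{12} \approx -0.41667$
$s{\left(u,y \right)} = - 4 y^{2}$ ($s{\left(u,y \right)} = - 4 y y = - 4 y^{2}$)
$\left(c{\left(9 \right)} + 111\right) s{\left(2,p \right)} = \left(2 \cdot 9 \left(9 + 9\right) + 111\right) \left(- 4 \left(- \frac{5}{12}\right)^{2}\right) = \left(2 \cdot 9 \cdot 18 + 111\right) \left(\left(-4\right) \frac{25}{144}\right) = \left(324 + 111\right) \left(- \frac{25}{36}\right) = 435 \left(- \frac{25}{36}\right) = - \frac{3625}{12}$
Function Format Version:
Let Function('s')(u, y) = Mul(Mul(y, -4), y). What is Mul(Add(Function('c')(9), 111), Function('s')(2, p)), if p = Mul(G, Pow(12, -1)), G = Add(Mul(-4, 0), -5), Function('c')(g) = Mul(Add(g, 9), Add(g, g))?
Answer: Rational(-3625, 12) ≈ -302.08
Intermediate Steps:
Function('c')(g) = Mul(2, g, Add(9, g)) (Function('c')(g) = Mul(Add(9, g), Mul(2, g)) = Mul(2, g, Add(9, g)))
G = -5 (G = Add(0, -5) = -5)
p = Rational(-5, 12) (p = Mul(-5, Pow(12, -1)) = Mul(-5, Rational(1, 12)) = Rational(-5, 12) ≈ -0.41667)
Function('s')(u, y) = Mul(-4, Pow(y, 2)) (Function('s')(u, y) = Mul(Mul(-4, y), y) = Mul(-4, Pow(y, 2)))
Mul(Add(Function('c')(9), 111), Function('s')(2, p)) = Mul(Add(Mul(2, 9, Add(9, 9)), 111), Mul(-4, Pow(Rational(-5, 12), 2))) = Mul(Add(Mul(2, 9, 18), 111), Mul(-4, Rational(25, 144))) = Mul(Add(324, 111), Rational(-25, 36)) = Mul(435, Rational(-25, 36)) = Rational(-3625, 12)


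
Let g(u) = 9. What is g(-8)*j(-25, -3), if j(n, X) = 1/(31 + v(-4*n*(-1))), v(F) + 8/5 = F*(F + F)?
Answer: 45/100147 ≈ 0.00044934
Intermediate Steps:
v(F) = -8/5 + 2*F² (v(F) = -8/5 + F*(F + F) = -8/5 + F*(2*F) = -8/5 + 2*F²)
j(n, X) = 1/(147/5 + 32*n²) (j(n, X) = 1/(31 + (-8/5 + 2*(-4*n*(-1))²)) = 1/(31 + (-8/5 + 2*(4*n)²)) = 1/(31 + (-8/5 + 2*(16*n²))) = 1/(31 + (-8/5 + 32*n²)) = 1/(147/5 + 32*n²))
g(-8)*j(-25, -3) = 9*(5/(147 + 160*(-25)²)) = 9*(5/(147 + 160*625)) = 9*(5/(147 + 100000)) = 9*(5/100147) = 45/100147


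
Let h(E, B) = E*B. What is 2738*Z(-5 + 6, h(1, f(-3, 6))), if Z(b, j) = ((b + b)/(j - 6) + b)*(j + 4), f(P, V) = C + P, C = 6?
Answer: 19166/3 ≈ 6388.7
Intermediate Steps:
f(P, V) = 6 + P
h(E, B) = B*E
Z(b, j) = (4 + j)*(b + 2*b/(-6 + j)) (Z(b, j) = ((2*b)/(-6 + j) + b)*(4 + j) = (2*b/(-6 + j) + b)*(4 + j) = (b + 2*b/(-6 + j))*(4 + j) = (4 + j)*(b + 2*b/(-6 + j)))
2738*Z(-5 + 6, h(1, f(-3, 6))) = 2738*((-5 + 6)*(-16 + ((6 - 3)*1)**2)/(-6 + (6 - 3)*1)) = 2738*(1*(-16 + (3*1)**2)/(-6 + 3*1)) = 2738*(1*(-16 + 3**2)/(-6 + 3)) = 2738*(1*(-16 + 9)/(-3)) = 2738*(1*(-1/3)*(-7)) = 2738*(7/3) = 19166/3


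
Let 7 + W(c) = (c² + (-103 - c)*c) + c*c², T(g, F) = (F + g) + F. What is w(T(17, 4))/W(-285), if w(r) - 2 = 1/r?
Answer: -51/577994425 ≈ -8.8236e-8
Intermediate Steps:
T(g, F) = g + 2*F
w(r) = 2 + 1/r
W(c) = -7 + c² + c³ + c*(-103 - c) (W(c) = -7 + ((c² + (-103 - c)*c) + c*c²) = -7 + ((c² + c*(-103 - c)) + c³) = -7 + (c² + c³ + c*(-103 - c)) = -7 + c² + c³ + c*(-103 - c))
w(T(17, 4))/W(-285) = (2 + 1/(17 + 2*4))/(-7 + (-285)³ - 103*(-285)) = (2 + 1/(17 + 8))/(-7 - 23149125 + 29355) = (2 + 1/25)/(-23119777) = (2 + 1/25)*(-1/23119777) = (51/25)*(-1/23119777) = -51/577994425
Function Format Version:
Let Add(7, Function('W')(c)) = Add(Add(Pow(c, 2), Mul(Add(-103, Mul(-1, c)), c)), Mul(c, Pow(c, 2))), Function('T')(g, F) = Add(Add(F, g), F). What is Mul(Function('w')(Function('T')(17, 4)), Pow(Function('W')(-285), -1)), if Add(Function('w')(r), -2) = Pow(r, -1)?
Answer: Rational(-51, 577994425) ≈ -8.8236e-8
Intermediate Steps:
Function('T')(g, F) = Add(g, Mul(2, F))
Function('w')(r) = Add(2, Pow(r, -1))
Function('W')(c) = Add(-7, Pow(c, 2), Pow(c, 3), Mul(c, Add(-103, Mul(-1, c)))) (Function('W')(c) = Add(-7, Add(Add(Pow(c, 2), Mul(Add(-103, Mul(-1, c)), c)), Mul(c, Pow(c, 2)))) = Add(-7, Add(Add(Pow(c, 2), Mul(c, Add(-103, Mul(-1, c)))), Pow(c, 3))) = Add(-7, Add(Pow(c, 2), Pow(c, 3), Mul(c, Add(-103, Mul(-1, c))))) = Add(-7, Pow(c, 2), Pow(c, 3), Mul(c, Add(-103, Mul(-1, c)))))
Mul(Function('w')(Function('T')(17, 4)), Pow(Function('W')(-285), -1)) = Mul(Add(2, Pow(Add(17, Mul(2, 4)), -1)), Pow(Add(-7, Pow(-285, 3), Mul(-103, -285)), -1)) = Mul(Add(2, Pow(Add(17, 8), -1)), Pow(Add(-7, -23149125, 29355), -1)) = Mul(Add(2, Pow(25, -1)), Pow(-23119777, -1)) = Mul(Add(2, Rational(1, 25)), Rational(-1, 23119777)) = Mul(Rational(51, 25), Rational(-1, 23119777)) = Rational(-51, 577994425)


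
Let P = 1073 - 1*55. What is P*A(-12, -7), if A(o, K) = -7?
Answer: -7126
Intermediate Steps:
P = 1018 (P = 1073 - 55 = 1018)
P*A(-12, -7) = 1018*(-7) = -7126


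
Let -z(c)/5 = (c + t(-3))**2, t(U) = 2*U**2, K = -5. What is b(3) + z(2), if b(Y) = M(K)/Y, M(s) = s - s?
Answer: -2000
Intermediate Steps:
M(s) = 0
z(c) = -5*(18 + c)**2 (z(c) = -5*(c + 2*(-3)**2)**2 = -5*(c + 2*9)**2 = -5*(c + 18)**2 = -5*(18 + c)**2)
b(Y) = 0 (b(Y) = 0/Y = 0)
b(3) + z(2) = 0 - 5*(18 + 2)**2 = 0 - 5*20**2 = 0 - 5*400 = 0 - 2000 = -2000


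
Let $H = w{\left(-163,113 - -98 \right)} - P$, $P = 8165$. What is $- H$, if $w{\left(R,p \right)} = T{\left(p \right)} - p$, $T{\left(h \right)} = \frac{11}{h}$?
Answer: $\frac{1767325}{211} \approx 8376.0$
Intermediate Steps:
$w{\left(R,p \right)} = - p + \frac{11}{p}$ ($w{\left(R,p \right)} = \frac{11}{p} - p = - p + \frac{11}{p}$)
$H = - \frac{1767325}{211}$ ($H = \left(- (113 - -98) + \frac{11}{113 - -98}\right) - 8165 = \left(- (113 + 98) + \frac{11}{113 + 98}\right) - 8165 = \left(\left(-1\right) 211 + \frac{11}{211}\right) - 8165 = \left(-211 + 11 \cdot \frac{1}{211}\right) - 8165 = \left(-211 + \frac{11}{211}\right) - 8165 = - \frac{44510}{211} - 8165 = - \frac{1767325}{211} \approx -8376.0$)
$- H = \left(-1\right) \left(- \frac{1767325}{211}\right) = \frac{1767325}{211}$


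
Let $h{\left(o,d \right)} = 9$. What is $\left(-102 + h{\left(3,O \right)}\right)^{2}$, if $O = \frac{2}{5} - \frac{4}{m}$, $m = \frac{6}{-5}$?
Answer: $8649$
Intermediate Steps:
$m = - \frac{6}{5}$ ($m = 6 \left(- \frac{1}{5}\right) = - \frac{6}{5} \approx -1.2$)
$O = \frac{56}{15}$ ($O = \frac{2}{5} - \frac{4}{- \frac{6}{5}} = 2 \cdot \frac{1}{5} - - \frac{10}{3} = \frac{2}{5} + \frac{10}{3} = \frac{56}{15} \approx 3.7333$)
$\left(-102 + h{\left(3,O \right)}\right)^{2} = \left(-102 + 9\right)^{2} = \left(-93\right)^{2} = 8649$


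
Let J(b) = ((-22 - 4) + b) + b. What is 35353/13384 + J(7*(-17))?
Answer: -3498023/13384 ≈ -261.36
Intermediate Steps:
J(b) = -26 + 2*b (J(b) = (-26 + b) + b = -26 + 2*b)
35353/13384 + J(7*(-17)) = 35353/13384 + (-26 + 2*(7*(-17))) = 35353*(1/13384) + (-26 + 2*(-119)) = 35353/13384 + (-26 - 238) = 35353/13384 - 264 = -3498023/13384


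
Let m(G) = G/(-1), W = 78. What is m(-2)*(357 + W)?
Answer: 870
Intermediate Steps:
m(G) = -G (m(G) = G*(-1) = -G)
m(-2)*(357 + W) = (-1*(-2))*(357 + 78) = 2*435 = 870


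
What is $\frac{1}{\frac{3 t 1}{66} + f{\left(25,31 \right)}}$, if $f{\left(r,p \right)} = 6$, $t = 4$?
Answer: $\frac{11}{68} \approx 0.16176$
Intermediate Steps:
$\frac{1}{\frac{3 t 1}{66} + f{\left(25,31 \right)}} = \frac{1}{\frac{3 \cdot 4 \cdot 1}{66} + 6} = \frac{1}{12 \cdot 1 \cdot \frac{1}{66} + 6} = \frac{1}{12 \cdot \frac{1}{66} + 6} = \frac{1}{\frac{2}{11} + 6} = \frac{1}{\frac{68}{11}} = \frac{11}{68}$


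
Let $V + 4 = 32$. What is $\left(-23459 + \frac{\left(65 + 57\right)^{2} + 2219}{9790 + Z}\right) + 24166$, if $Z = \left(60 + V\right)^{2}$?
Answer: $\frac{12413641}{17534} \approx 707.98$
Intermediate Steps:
$V = 28$ ($V = -4 + 32 = 28$)
$Z = 7744$ ($Z = \left(60 + 28\right)^{2} = 88^{2} = 7744$)
$\left(-23459 + \frac{\left(65 + 57\right)^{2} + 2219}{9790 + Z}\right) + 24166 = \left(-23459 + \frac{\left(65 + 57\right)^{2} + 2219}{9790 + 7744}\right) + 24166 = \left(-23459 + \frac{122^{2} + 2219}{17534}\right) + 24166 = \left(-23459 + \left(14884 + 2219\right) \frac{1}{17534}\right) + 24166 = \left(-23459 + 17103 \cdot \frac{1}{17534}\right) + 24166 = \left(-23459 + \frac{17103}{17534}\right) + 24166 = - \frac{411313003}{17534} + 24166 = \frac{12413641}{17534}$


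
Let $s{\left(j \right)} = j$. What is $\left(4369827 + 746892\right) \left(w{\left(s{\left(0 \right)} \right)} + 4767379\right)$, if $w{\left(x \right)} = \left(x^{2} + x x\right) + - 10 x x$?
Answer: $24393338709501$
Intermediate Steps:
$w{\left(x \right)} = - 8 x^{2}$ ($w{\left(x \right)} = \left(x^{2} + x^{2}\right) - 10 x^{2} = 2 x^{2} - 10 x^{2} = - 8 x^{2}$)
$\left(4369827 + 746892\right) \left(w{\left(s{\left(0 \right)} \right)} + 4767379\right) = \left(4369827 + 746892\right) \left(- 8 \cdot 0^{2} + 4767379\right) = 5116719 \left(\left(-8\right) 0 + 4767379\right) = 5116719 \left(0 + 4767379\right) = 5116719 \cdot 4767379 = 24393338709501$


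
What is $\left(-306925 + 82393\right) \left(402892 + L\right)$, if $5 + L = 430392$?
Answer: $-187097800428$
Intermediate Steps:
$L = 430387$ ($L = -5 + 430392 = 430387$)
$\left(-306925 + 82393\right) \left(402892 + L\right) = \left(-306925 + 82393\right) \left(402892 + 430387\right) = \left(-224532\right) 833279 = -187097800428$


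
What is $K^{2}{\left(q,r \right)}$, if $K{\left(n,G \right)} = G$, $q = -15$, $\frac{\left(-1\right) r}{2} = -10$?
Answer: $400$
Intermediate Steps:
$r = 20$ ($r = \left(-2\right) \left(-10\right) = 20$)
$K^{2}{\left(q,r \right)} = 20^{2} = 400$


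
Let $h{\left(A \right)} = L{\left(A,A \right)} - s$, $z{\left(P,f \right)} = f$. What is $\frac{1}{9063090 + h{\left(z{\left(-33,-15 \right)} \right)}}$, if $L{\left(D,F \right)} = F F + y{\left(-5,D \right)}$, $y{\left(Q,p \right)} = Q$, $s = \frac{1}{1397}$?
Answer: $\frac{1397}{12661444069} \approx 1.1034 \cdot 10^{-7}$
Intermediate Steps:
$s = \frac{1}{1397} \approx 0.00071582$
$L{\left(D,F \right)} = -5 + F^{2}$ ($L{\left(D,F \right)} = F F - 5 = F^{2} - 5 = -5 + F^{2}$)
$h{\left(A \right)} = - \frac{6986}{1397} + A^{2}$ ($h{\left(A \right)} = \left(-5 + A^{2}\right) - \frac{1}{1397} = - \frac{6986}{1397} + A^{2}$)
$\frac{1}{9063090 + h{\left(z{\left(-33,-15 \right)} \right)}} = \frac{1}{9063090 - \left(\frac{6986}{1397} - \left(-15\right)^{2}\right)} = \frac{1}{9063090 + \left(- \frac{6986}{1397} + 225\right)} = \frac{1}{9063090 + \frac{307339}{1397}} = \frac{1}{\frac{12661444069}{1397}} = \frac{1397}{12661444069}$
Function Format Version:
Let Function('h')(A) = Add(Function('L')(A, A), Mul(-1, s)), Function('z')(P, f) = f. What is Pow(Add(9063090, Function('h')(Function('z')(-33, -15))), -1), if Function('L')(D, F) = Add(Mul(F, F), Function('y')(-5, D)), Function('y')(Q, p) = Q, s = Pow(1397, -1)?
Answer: Rational(1397, 12661444069) ≈ 1.1034e-7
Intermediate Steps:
s = Rational(1, 1397) ≈ 0.00071582
Function('L')(D, F) = Add(-5, Pow(F, 2)) (Function('L')(D, F) = Add(Mul(F, F), -5) = Add(Pow(F, 2), -5) = Add(-5, Pow(F, 2)))
Function('h')(A) = Add(Rational(-6986, 1397), Pow(A, 2)) (Function('h')(A) = Add(Add(-5, Pow(A, 2)), Mul(-1, Rational(1, 1397))) = Add(Add(-5, Pow(A, 2)), Rational(-1, 1397)) = Add(Rational(-6986, 1397), Pow(A, 2)))
Pow(Add(9063090, Function('h')(Function('z')(-33, -15))), -1) = Pow(Add(9063090, Add(Rational(-6986, 1397), Pow(-15, 2))), -1) = Pow(Add(9063090, Add(Rational(-6986, 1397), 225)), -1) = Pow(Add(9063090, Rational(307339, 1397)), -1) = Pow(Rational(12661444069, 1397), -1) = Rational(1397, 12661444069)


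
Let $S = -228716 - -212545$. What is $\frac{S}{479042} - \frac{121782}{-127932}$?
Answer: $\frac{2344579353}{2553533381} \approx 0.91817$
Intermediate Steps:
$S = -16171$ ($S = -228716 + 212545 = -16171$)
$\frac{S}{479042} - \frac{121782}{-127932} = - \frac{16171}{479042} - \frac{121782}{-127932} = \left(-16171\right) \frac{1}{479042} - - \frac{20297}{21322} = - \frac{16171}{479042} + \frac{20297}{21322} = \frac{2344579353}{2553533381}$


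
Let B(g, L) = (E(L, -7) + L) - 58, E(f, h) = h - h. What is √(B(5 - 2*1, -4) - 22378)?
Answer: 2*I*√5610 ≈ 149.8*I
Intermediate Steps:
E(f, h) = 0
B(g, L) = -58 + L (B(g, L) = (0 + L) - 58 = L - 58 = -58 + L)
√(B(5 - 2*1, -4) - 22378) = √((-58 - 4) - 22378) = √(-62 - 22378) = √(-22440) = 2*I*√5610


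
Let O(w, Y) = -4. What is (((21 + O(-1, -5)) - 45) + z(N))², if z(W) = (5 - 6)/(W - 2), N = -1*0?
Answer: 3025/4 ≈ 756.25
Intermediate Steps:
N = 0
z(W) = -1/(-2 + W)
(((21 + O(-1, -5)) - 45) + z(N))² = (((21 - 4) - 45) - 1/(-2 + 0))² = ((17 - 45) - 1/(-2))² = (-28 - 1*(-½))² = (-28 + ½)² = (-55/2)² = 3025/4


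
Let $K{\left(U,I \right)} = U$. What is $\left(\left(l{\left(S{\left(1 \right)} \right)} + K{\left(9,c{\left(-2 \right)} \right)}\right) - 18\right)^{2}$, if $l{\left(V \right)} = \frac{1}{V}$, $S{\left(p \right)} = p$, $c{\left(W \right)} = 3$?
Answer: $64$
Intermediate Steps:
$\left(\left(l{\left(S{\left(1 \right)} \right)} + K{\left(9,c{\left(-2 \right)} \right)}\right) - 18\right)^{2} = \left(\left(1^{-1} + 9\right) - 18\right)^{2} = \left(\left(1 + 9\right) - 18\right)^{2} = \left(10 - 18\right)^{2} = \left(-8\right)^{2} = 64$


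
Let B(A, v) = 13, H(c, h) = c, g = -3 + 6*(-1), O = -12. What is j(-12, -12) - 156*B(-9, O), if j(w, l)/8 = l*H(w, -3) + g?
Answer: -948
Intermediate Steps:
g = -9 (g = -3 - 6 = -9)
j(w, l) = -72 + 8*l*w (j(w, l) = 8*(l*w - 9) = 8*(-9 + l*w) = -72 + 8*l*w)
j(-12, -12) - 156*B(-9, O) = (-72 + 8*(-12)*(-12)) - 156*13 = (-72 + 1152) - 2028 = 1080 - 2028 = -948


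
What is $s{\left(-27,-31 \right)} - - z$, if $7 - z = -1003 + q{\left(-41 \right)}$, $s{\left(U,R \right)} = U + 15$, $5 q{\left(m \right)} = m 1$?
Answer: $\frac{5031}{5} \approx 1006.2$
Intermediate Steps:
$q{\left(m \right)} = \frac{m}{5}$ ($q{\left(m \right)} = \frac{m 1}{5} = \frac{m}{5}$)
$s{\left(U,R \right)} = 15 + U$
$z = \frac{5091}{5}$ ($z = 7 - \left(-1003 + \frac{1}{5} \left(-41\right)\right) = 7 - \left(-1003 - \frac{41}{5}\right) = 7 - - \frac{5056}{5} = 7 + \frac{5056}{5} = \frac{5091}{5} \approx 1018.2$)
$s{\left(-27,-31 \right)} - - z = \left(15 - 27\right) - \left(-1\right) \frac{5091}{5} = -12 - - \frac{5091}{5} = -12 + \frac{5091}{5} = \frac{5031}{5}$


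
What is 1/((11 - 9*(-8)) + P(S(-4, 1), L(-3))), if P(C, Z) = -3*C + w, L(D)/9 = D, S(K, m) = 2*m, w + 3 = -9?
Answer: 1/65 ≈ 0.015385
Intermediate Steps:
w = -12 (w = -3 - 9 = -12)
L(D) = 9*D
P(C, Z) = -12 - 3*C (P(C, Z) = -3*C - 12 = -12 - 3*C)
1/((11 - 9*(-8)) + P(S(-4, 1), L(-3))) = 1/((11 - 9*(-8)) + (-12 - 6)) = 1/((11 + 72) + (-12 - 3*2)) = 1/(83 + (-12 - 6)) = 1/(83 - 18) = 1/65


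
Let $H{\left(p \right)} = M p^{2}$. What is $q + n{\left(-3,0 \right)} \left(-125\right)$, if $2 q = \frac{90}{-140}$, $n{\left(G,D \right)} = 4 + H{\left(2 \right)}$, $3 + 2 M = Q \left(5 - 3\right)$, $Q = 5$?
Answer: $- \frac{63009}{28} \approx -2250.3$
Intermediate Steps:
$M = \frac{7}{2}$ ($M = - \frac{3}{2} + \frac{5 \left(5 - 3\right)}{2} = - \frac{3}{2} + \frac{5 \cdot 2}{2} = - \frac{3}{2} + \frac{1}{2} \cdot 10 = - \frac{3}{2} + 5 = \frac{7}{2} \approx 3.5$)
$H{\left(p \right)} = \frac{7 p^{2}}{2}$
$n{\left(G,D \right)} = 18$ ($n{\left(G,D \right)} = 4 + \frac{7 \cdot 2^{2}}{2} = 4 + \frac{7}{2} \cdot 4 = 4 + 14 = 18$)
$q = - \frac{9}{28}$ ($q = \frac{90 \frac{1}{-140}}{2} = \frac{90 \left(- \frac{1}{140}\right)}{2} = \frac{1}{2} \left(- \frac{9}{14}\right) = - \frac{9}{28} \approx -0.32143$)
$q + n{\left(-3,0 \right)} \left(-125\right) = - \frac{9}{28} + 18 \left(-125\right) = - \frac{9}{28} - 2250 = - \frac{63009}{28}$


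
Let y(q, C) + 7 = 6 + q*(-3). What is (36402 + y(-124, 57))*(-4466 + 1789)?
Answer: -98441321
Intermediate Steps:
y(q, C) = -1 - 3*q (y(q, C) = -7 + (6 + q*(-3)) = -7 + (6 - 3*q) = -1 - 3*q)
(36402 + y(-124, 57))*(-4466 + 1789) = (36402 + (-1 - 3*(-124)))*(-4466 + 1789) = (36402 + (-1 + 372))*(-2677) = (36402 + 371)*(-2677) = 36773*(-2677) = -98441321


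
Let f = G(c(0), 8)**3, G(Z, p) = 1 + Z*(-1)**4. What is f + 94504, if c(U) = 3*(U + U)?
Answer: 94505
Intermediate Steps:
c(U) = 6*U (c(U) = 3*(2*U) = 6*U)
G(Z, p) = 1 + Z (G(Z, p) = 1 + Z*1 = 1 + Z)
f = 1 (f = (1 + 6*0)**3 = (1 + 0)**3 = 1**3 = 1)
f + 94504 = 1 + 94504 = 94505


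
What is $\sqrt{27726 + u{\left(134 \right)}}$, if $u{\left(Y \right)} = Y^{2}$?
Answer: $\sqrt{45682} \approx 213.73$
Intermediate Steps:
$\sqrt{27726 + u{\left(134 \right)}} = \sqrt{27726 + 134^{2}} = \sqrt{27726 + 17956} = \sqrt{45682}$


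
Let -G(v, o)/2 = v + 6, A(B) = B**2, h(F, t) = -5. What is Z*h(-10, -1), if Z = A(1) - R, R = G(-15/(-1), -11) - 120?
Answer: -815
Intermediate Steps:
G(v, o) = -12 - 2*v (G(v, o) = -2*(v + 6) = -2*(6 + v) = -12 - 2*v)
R = -162 (R = (-12 - (-30)/(-1)) - 120 = (-12 - (-30)*(-1)) - 120 = (-12 - 2*15) - 120 = (-12 - 30) - 120 = -42 - 120 = -162)
Z = 163 (Z = 1**2 - 1*(-162) = 1 + 162 = 163)
Z*h(-10, -1) = 163*(-5) = -815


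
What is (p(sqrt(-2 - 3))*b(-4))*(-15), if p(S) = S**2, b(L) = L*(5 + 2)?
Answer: -2100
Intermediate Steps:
b(L) = 7*L (b(L) = L*7 = 7*L)
(p(sqrt(-2 - 3))*b(-4))*(-15) = ((sqrt(-2 - 3))**2*(7*(-4)))*(-15) = ((sqrt(-5))**2*(-28))*(-15) = ((I*sqrt(5))**2*(-28))*(-15) = -5*(-28)*(-15) = 140*(-15) = -2100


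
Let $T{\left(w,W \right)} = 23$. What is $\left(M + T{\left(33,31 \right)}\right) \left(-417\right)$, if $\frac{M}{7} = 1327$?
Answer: $-3883104$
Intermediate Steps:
$M = 9289$ ($M = 7 \cdot 1327 = 9289$)
$\left(M + T{\left(33,31 \right)}\right) \left(-417\right) = \left(9289 + 23\right) \left(-417\right) = 9312 \left(-417\right) = -3883104$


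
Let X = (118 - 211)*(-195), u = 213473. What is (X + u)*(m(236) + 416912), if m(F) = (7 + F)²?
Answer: 110236375288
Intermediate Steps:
X = 18135 (X = -93*(-195) = 18135)
(X + u)*(m(236) + 416912) = (18135 + 213473)*((7 + 236)² + 416912) = 231608*(243² + 416912) = 231608*(59049 + 416912) = 231608*475961 = 110236375288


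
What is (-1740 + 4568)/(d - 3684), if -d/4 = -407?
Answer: -707/514 ≈ -1.3755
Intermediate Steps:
d = 1628 (d = -4*(-407) = 1628)
(-1740 + 4568)/(d - 3684) = (-1740 + 4568)/(1628 - 3684) = 2828/(-2056) = 2828*(-1/2056) = -707/514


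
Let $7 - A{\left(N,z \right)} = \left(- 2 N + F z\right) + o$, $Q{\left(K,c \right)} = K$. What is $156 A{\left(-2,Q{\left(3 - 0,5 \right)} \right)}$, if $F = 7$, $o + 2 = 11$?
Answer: $-4212$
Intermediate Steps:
$o = 9$ ($o = -2 + 11 = 9$)
$A{\left(N,z \right)} = -2 - 7 z + 2 N$ ($A{\left(N,z \right)} = 7 - \left(\left(- 2 N + 7 z\right) + 9\right) = 7 - \left(9 - 2 N + 7 z\right) = -2 - 7 z + 2 N$)
$156 A{\left(-2,Q{\left(3 - 0,5 \right)} \right)} = 156 \left(-2 - 7 \left(3 - 0\right) + 2 \left(-2\right)\right) = 156 \left(-2 - 7 \left(3 + 0\right) - 4\right) = 156 \left(-2 - 21 - 4\right) = 156 \left(-27\right) = -4212$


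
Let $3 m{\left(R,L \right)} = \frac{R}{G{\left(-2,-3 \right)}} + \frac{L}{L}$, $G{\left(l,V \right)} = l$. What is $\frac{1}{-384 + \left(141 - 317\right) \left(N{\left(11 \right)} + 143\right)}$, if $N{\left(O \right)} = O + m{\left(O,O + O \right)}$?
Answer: $- \frac{1}{27224} \approx -3.6732 \cdot 10^{-5}$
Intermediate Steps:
$m{\left(R,L \right)} = \frac{1}{3} - \frac{R}{6}$ ($m{\left(R,L \right)} = \frac{\frac{R}{-2} + \frac{L}{L}}{3} = \frac{R \left(- \frac{1}{2}\right) + 1}{3} = \frac{- \frac{R}{2} + 1}{3} = \frac{1 - \frac{R}{2}}{3} = \frac{1}{3} - \frac{R}{6}$)
$N{\left(O \right)} = \frac{1}{3} + \frac{5 O}{6}$ ($N{\left(O \right)} = O - \left(- \frac{1}{3} + \frac{O}{6}\right) = \frac{1}{3} + \frac{5 O}{6}$)
$\frac{1}{-384 + \left(141 - 317\right) \left(N{\left(11 \right)} + 143\right)} = \frac{1}{-384 + \left(141 - 317\right) \left(\left(\frac{1}{3} + \frac{5}{6} \cdot 11\right) + 143\right)} = \frac{1}{-384 - 176 \left(\left(\frac{1}{3} + \frac{55}{6}\right) + 143\right)} = \frac{1}{-384 - 176 \left(\frac{19}{2} + 143\right)} = \frac{1}{-384 - 26840} = \frac{1}{-27224} = - \frac{1}{27224}$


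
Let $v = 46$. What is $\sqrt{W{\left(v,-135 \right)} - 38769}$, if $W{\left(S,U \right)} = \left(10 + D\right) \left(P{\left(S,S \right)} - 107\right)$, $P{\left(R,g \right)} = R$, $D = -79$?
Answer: $48 i \sqrt{15} \approx 185.9 i$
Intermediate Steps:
$W{\left(S,U \right)} = 7383 - 69 S$ ($W{\left(S,U \right)} = \left(10 - 79\right) \left(S - 107\right) = - 69 \left(-107 + S\right) = 7383 - 69 S$)
$\sqrt{W{\left(v,-135 \right)} - 38769} = \sqrt{\left(7383 - 3174\right) - 38769} = \sqrt{4209 - 38769} = \sqrt{-34560} = 48 i \sqrt{15}$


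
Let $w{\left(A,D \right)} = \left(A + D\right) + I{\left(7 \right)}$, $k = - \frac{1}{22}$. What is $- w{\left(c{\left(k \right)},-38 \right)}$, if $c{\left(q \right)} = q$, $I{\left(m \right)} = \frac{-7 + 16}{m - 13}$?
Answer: $\frac{435}{11} \approx 39.545$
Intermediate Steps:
$I{\left(m \right)} = \frac{9}{-13 + m}$
$k = - \frac{1}{22}$ ($k = \left(-1\right) \frac{1}{22} = - \frac{1}{22} \approx -0.045455$)
$w{\left(A,D \right)} = - \frac{3}{2} + A + D$ ($w{\left(A,D \right)} = \left(A + D\right) + \frac{9}{-13 + 7} = \left(A + D\right) + \frac{9}{-6} = \left(A + D\right) + 9 \left(- \frac{1}{6}\right) = \left(A + D\right) - \frac{3}{2} = - \frac{3}{2} + A + D$)
$- w{\left(c{\left(k \right)},-38 \right)} = - (- \frac{3}{2} - \frac{1}{22} - 38) = \left(-1\right) \left(- \frac{435}{11}\right) = \frac{435}{11}$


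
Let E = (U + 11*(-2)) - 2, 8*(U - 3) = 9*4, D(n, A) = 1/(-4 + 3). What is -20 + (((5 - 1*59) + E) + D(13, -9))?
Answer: -183/2 ≈ -91.500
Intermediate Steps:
D(n, A) = -1 (D(n, A) = 1/(-1) = -1)
U = 15/2 (U = 3 + (9*4)/8 = 3 + (1/8)*36 = 3 + 9/2 = 15/2 ≈ 7.5000)
E = -33/2 (E = (15/2 + 11*(-2)) - 2 = (15/2 - 22) - 2 = -29/2 - 2 = -33/2 ≈ -16.500)
-20 + (((5 - 1*59) + E) + D(13, -9)) = -20 + (((5 - 1*59) - 33/2) - 1) = -20 + (((5 - 59) - 33/2) - 1) = -20 + ((-54 - 33/2) - 1) = -20 + (-141/2 - 1) = -20 - 143/2 = -183/2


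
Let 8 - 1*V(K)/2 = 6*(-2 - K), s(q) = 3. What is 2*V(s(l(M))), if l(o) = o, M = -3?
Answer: 152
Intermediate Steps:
V(K) = 40 + 12*K (V(K) = 16 - 12*(-2 - K) = 16 - 2*(-12 - 6*K) = 16 + (24 + 12*K) = 40 + 12*K)
2*V(s(l(M))) = 2*(40 + 12*3) = 2*(40 + 36) = 2*76 = 152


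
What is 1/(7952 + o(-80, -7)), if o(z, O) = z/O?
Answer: 7/55744 ≈ 0.00012557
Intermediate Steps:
1/(7952 + o(-80, -7)) = 1/(7952 - 80/(-7)) = 1/(7952 - 80*(-1/7)) = 1/(7952 + 80/7) = 1/(55744/7) = 7/55744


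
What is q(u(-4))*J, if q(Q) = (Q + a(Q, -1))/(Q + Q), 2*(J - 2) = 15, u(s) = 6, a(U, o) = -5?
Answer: 19/24 ≈ 0.79167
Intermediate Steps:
J = 19/2 (J = 2 + (½)*15 = 2 + 15/2 = 19/2 ≈ 9.5000)
q(Q) = (-5 + Q)/(2*Q) (q(Q) = (Q - 5)/(Q + Q) = (-5 + Q)/((2*Q)) = (-5 + Q)*(1/(2*Q)) = (-5 + Q)/(2*Q))
q(u(-4))*J = ((½)*(-5 + 6)/6)*(19/2) = ((½)*(⅙)*1)*(19/2) = (1/12)*(19/2) = 19/24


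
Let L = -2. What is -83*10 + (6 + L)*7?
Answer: -802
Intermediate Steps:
-83*10 + (6 + L)*7 = -83*10 + (6 - 2)*7 = -830 + 4*7 = -830 + 28 = -802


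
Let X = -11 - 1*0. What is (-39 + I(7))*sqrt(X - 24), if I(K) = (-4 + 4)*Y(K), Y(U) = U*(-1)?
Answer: -39*I*sqrt(35) ≈ -230.73*I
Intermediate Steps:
X = -11 (X = -11 + 0 = -11)
Y(U) = -U
I(K) = 0 (I(K) = (-4 + 4)*(-K) = 0*(-K) = 0)
(-39 + I(7))*sqrt(X - 24) = (-39 + 0)*sqrt(-11 - 24) = -39*I*sqrt(35)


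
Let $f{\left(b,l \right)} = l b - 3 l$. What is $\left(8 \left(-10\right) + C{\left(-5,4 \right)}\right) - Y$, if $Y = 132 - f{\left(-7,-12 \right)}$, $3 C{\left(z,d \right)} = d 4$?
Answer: $- \frac{260}{3} \approx -86.667$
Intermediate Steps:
$C{\left(z,d \right)} = \frac{4 d}{3}$ ($C{\left(z,d \right)} = \frac{d 4}{3} = \frac{4 d}{3}$)
$f{\left(b,l \right)} = - 3 l + b l$ ($f{\left(b,l \right)} = b l - 3 l = - 3 l + b l$)
$Y = 12$ ($Y = 132 - - 12 \left(-3 - 7\right) = 132 - \left(-12\right) \left(-10\right) = 132 - 120 = 12$)
$\left(8 \left(-10\right) + C{\left(-5,4 \right)}\right) - Y = \left(8 \left(-10\right) + \frac{4}{3} \cdot 4\right) - 12 = \left(-80 + \frac{16}{3}\right) - 12 = - \frac{224}{3} - 12 = - \frac{260}{3}$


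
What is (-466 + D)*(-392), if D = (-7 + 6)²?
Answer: 182280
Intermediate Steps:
D = 1 (D = (-1)² = 1)
(-466 + D)*(-392) = (-466 + 1)*(-392) = -465*(-392) = 182280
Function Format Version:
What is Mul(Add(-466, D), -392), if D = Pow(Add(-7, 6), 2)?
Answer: 182280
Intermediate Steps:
D = 1 (D = Pow(-1, 2) = 1)
Mul(Add(-466, D), -392) = Mul(Add(-466, 1), -392) = Mul(-465, -392) = 182280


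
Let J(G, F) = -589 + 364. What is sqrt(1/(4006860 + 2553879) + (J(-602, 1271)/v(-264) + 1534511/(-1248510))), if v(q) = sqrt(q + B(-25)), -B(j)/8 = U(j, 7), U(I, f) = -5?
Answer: sqrt(-199543943944569812052465560 + 652311621454244435699478750*I*sqrt(14))/12741786164940 ≈ 2.632 + 2.8559*I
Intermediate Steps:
J(G, F) = -225
B(j) = 40 (B(j) = -8*(-5) = 40)
v(q) = sqrt(40 + q) (v(q) = sqrt(q + 40) = sqrt(40 + q))
sqrt(1/(4006860 + 2553879) + (J(-602, 1271)/v(-264) + 1534511/(-1248510))) = sqrt(1/(4006860 + 2553879) + (-225/sqrt(40 - 264) + 1534511/(-1248510))) = sqrt(1/6560739 + (-225*(-I*sqrt(14)/56) + 1534511*(-1/1248510))) = sqrt(1/6560739 + (-225*(-I*sqrt(14)/56) - 1534511/1248510)) = sqrt(1/6560739 + (-(-225)*I*sqrt(14)/56 - 1534511/1248510)) = sqrt(1/6560739 + (225*I*sqrt(14)/56 - 1534511/1248510)) = sqrt(1/6560739 + (-1534511/1248510 + 225*I*sqrt(14)/56)) = sqrt(-3355841638373/2730382749630 + 225*I*sqrt(14)/56)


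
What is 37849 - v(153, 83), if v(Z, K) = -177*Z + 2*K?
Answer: 64764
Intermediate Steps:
37849 - v(153, 83) = 37849 - (-177*153 + 2*83) = 37849 - (-27081 + 166) = 37849 - 1*(-26915) = 37849 + 26915 = 64764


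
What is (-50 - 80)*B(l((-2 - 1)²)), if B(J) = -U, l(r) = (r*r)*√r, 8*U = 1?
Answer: 65/4 ≈ 16.250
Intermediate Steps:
U = ⅛ (U = (⅛)*1 = ⅛ ≈ 0.12500)
l(r) = r^(5/2) (l(r) = r²*√r = r^(5/2))
B(J) = -⅛ (B(J) = -1*⅛ = -⅛)
(-50 - 80)*B(l((-2 - 1)²)) = (-50 - 80)*(-⅛) = -130*(-⅛) = 65/4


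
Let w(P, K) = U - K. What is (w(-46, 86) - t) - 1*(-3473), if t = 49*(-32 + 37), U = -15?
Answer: 3127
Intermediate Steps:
t = 245 (t = 49*5 = 245)
w(P, K) = -15 - K
(w(-46, 86) - t) - 1*(-3473) = ((-15 - 1*86) - 1*245) - 1*(-3473) = ((-15 - 86) - 245) + 3473 = (-101 - 245) + 3473 = -346 + 3473 = 3127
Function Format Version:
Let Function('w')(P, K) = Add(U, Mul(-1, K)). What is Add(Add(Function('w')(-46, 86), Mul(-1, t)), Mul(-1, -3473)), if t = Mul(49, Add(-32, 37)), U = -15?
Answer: 3127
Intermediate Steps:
t = 245 (t = Mul(49, 5) = 245)
Function('w')(P, K) = Add(-15, Mul(-1, K))
Add(Add(Function('w')(-46, 86), Mul(-1, t)), Mul(-1, -3473)) = Add(Add(Add(-15, Mul(-1, 86)), Mul(-1, 245)), Mul(-1, -3473)) = Add(Add(Add(-15, -86), -245), 3473) = Add(Add(-101, -245), 3473) = Add(-346, 3473) = 3127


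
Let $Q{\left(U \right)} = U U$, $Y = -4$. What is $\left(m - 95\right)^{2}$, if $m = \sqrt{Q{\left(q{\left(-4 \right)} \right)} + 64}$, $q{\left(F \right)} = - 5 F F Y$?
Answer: $111489 - 1520 \sqrt{1601} \approx 50670.0$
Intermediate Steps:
$q{\left(F \right)} = 20 F^{2}$ ($q{\left(F \right)} = - 5 F F \left(-4\right) = - 5 F^{2} \left(-4\right) = 20 F^{2}$)
$Q{\left(U \right)} = U^{2}$
$m = 8 \sqrt{1601}$ ($m = \sqrt{\left(20 \left(-4\right)^{2}\right)^{2} + 64} = \sqrt{\left(20 \cdot 16\right)^{2} + 64} = \sqrt{320^{2} + 64} = \sqrt{102400 + 64} = \sqrt{102464} = 8 \sqrt{1601} \approx 320.1$)
$\left(m - 95\right)^{2} = \left(8 \sqrt{1601} - 95\right)^{2} = \left(-95 + 8 \sqrt{1601}\right)^{2}$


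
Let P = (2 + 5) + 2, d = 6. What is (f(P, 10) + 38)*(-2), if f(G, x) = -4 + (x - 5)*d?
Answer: -128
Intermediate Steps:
P = 9 (P = 7 + 2 = 9)
f(G, x) = -34 + 6*x (f(G, x) = -4 + (x - 5)*6 = -4 + (-5 + x)*6 = -4 + (-30 + 6*x) = -34 + 6*x)
(f(P, 10) + 38)*(-2) = ((-34 + 6*10) + 38)*(-2) = ((-34 + 60) + 38)*(-2) = (26 + 38)*(-2) = 64*(-2) = -128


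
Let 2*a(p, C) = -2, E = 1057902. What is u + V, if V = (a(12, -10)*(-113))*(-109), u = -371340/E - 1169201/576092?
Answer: -113758070735235/9234073924 ≈ -12319.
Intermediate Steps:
a(p, C) = -1 (a(p, C) = (1/2)*(-2) = -1)
u = -21982213327/9234073924 (u = -371340/1057902 - 1169201/576092 = -371340*1/1057902 - 1169201*1/576092 = -61890/176317 - 106291/52372 = -21982213327/9234073924 ≈ -2.3806)
V = -12317 (V = -1*(-113)*(-109) = 113*(-109) = -12317)
u + V = -21982213327/9234073924 - 12317 = -113758070735235/9234073924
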